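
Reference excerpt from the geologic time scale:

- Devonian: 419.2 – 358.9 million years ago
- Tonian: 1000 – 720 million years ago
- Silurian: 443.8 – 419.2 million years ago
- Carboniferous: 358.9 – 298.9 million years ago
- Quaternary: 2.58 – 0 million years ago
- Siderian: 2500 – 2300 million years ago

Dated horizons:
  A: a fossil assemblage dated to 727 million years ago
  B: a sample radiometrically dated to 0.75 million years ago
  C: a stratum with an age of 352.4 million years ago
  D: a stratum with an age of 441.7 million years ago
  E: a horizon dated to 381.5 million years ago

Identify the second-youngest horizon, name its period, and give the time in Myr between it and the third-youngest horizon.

C, in the Carboniferous; 29.1 million years to E

Smaller Ma means younger, so youngest first: B 0.75 < C 352.4 < E 381.5 < D 441.7 < A 727.
Counting 2 along gives C (352.4 Ma); the excerpt puts that inside the Carboniferous, 358.9–298.9 Ma.
Next in line is E (381.5 Ma), and 381.5 − 352.4 = 29.1 Myr.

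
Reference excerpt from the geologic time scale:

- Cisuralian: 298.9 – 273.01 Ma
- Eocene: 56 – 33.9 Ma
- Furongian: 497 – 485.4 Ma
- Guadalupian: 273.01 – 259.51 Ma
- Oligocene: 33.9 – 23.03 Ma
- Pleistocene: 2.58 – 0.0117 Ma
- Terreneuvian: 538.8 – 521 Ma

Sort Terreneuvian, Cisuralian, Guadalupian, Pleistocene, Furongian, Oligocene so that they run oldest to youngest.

Read off each span (Ma): Terreneuvian 538.8–521; Cisuralian 298.9–273.01; Guadalupian 273.01–259.51; Pleistocene 2.58–0.0117; Furongian 497–485.4; Oligocene 33.9–23.03.
Larger Ma is older, so oldest→youngest is Terreneuvian, Furongian, Cisuralian, Guadalupian, Oligocene, Pleistocene.

Terreneuvian, then Furongian, then Cisuralian, then Guadalupian, then Oligocene, then Pleistocene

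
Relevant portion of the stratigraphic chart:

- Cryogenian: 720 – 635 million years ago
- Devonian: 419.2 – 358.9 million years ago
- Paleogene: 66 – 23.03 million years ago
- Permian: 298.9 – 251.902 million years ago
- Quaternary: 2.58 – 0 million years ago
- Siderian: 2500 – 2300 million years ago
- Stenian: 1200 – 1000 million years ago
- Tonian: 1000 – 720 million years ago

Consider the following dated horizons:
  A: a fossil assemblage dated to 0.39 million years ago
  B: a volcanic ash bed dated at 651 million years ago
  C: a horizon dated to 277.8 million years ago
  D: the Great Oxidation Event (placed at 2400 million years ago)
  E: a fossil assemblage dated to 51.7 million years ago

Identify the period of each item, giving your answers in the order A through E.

A: 0.39 Ma lies in 2.58–0 Ma, so Quaternary.
B: 651 Ma lies in 720–635 Ma, so Cryogenian.
C: 277.8 Ma lies in 298.9–251.902 Ma, so Permian.
D: 2400 Ma lies in 2500–2300 Ma, so Siderian.
E: 51.7 Ma lies in 66–23.03 Ma, so Paleogene.

A — Quaternary; B — Cryogenian; C — Permian; D — Siderian; E — Paleogene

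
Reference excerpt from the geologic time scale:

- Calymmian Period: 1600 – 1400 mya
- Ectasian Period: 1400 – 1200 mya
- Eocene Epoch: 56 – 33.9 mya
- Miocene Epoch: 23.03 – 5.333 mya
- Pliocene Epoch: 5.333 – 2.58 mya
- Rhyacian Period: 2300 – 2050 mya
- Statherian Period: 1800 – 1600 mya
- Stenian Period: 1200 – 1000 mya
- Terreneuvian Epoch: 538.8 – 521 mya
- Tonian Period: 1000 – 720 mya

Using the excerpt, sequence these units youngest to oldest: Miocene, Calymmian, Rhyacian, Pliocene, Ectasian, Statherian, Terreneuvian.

Pliocene, Miocene, Terreneuvian, Ectasian, Calymmian, Statherian, Rhyacian

Read off each span (Ma): Miocene 23.03–5.333; Calymmian 1600–1400; Rhyacian 2300–2050; Pliocene 5.333–2.58; Ectasian 1400–1200; Statherian 1800–1600; Terreneuvian 538.8–521.
Larger Ma is older, so oldest→youngest is Rhyacian, Statherian, Calymmian, Ectasian, Terreneuvian, Miocene, Pliocene; reverse it for youngest→oldest.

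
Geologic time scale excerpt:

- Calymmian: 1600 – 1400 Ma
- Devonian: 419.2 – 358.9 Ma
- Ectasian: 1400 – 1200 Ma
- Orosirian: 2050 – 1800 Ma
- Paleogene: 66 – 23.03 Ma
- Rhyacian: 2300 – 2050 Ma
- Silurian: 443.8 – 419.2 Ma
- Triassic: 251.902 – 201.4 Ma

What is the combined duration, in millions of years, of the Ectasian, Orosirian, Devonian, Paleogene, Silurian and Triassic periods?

Duration is start − end for each: (1400 − 1200) + (2050 − 1800) + (419.2 − 358.9) + (66 − 23.03) + (443.8 − 419.2) + (251.902 − 201.4).
That is 200 + 250 + 60.3 + 42.97 + 24.6 + 50.502, which totals 628.372 million years.

628.372 million years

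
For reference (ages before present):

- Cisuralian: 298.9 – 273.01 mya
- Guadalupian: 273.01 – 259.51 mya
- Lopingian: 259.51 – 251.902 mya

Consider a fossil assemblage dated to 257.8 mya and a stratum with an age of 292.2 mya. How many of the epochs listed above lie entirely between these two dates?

292.2 Ma sits inside the Cisuralian (298.9–273.01) and 257.8 Ma inside the Lopingian (259.51–251.902); neither of those is wholly between the two dates.
The listed epochs lying completely between them are Guadalupian — 1 in all.

1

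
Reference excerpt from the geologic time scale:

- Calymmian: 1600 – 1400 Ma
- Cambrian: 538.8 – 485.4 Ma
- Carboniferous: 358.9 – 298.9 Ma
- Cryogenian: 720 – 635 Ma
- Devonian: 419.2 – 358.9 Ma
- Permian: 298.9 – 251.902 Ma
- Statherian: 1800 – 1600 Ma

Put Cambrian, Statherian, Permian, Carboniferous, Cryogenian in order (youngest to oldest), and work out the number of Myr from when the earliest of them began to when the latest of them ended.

Permian → Carboniferous → Cambrian → Cryogenian → Statherian; total span 1548.098 Myr

Start ages (Ma): Statherian 1800, Cryogenian 720, Cambrian 538.8, Carboniferous 358.9, Permian 298.9.
Ordered youngest to oldest: Permian, Carboniferous, Cambrian, Cryogenian, Statherian.
Span = 1800 − 251.902 = 1548.098 Myr.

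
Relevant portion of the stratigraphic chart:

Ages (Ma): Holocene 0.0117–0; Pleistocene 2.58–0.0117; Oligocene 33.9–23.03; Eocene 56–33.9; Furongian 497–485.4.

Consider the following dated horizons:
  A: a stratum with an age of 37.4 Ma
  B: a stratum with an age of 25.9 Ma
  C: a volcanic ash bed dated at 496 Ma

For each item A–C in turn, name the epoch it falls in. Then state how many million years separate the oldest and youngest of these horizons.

A — Eocene; B — Oligocene; C — Furongian; span 470.1 million years

A: 37.4 Ma lies in 56–33.9 Ma, so Eocene.
B: 25.9 Ma lies in 33.9–23.03 Ma, so Oligocene.
C: 496 Ma lies in 497–485.4 Ma, so Furongian.
Oldest = 496 Ma, youngest = 25.9 Ma → span 470.1 Myr.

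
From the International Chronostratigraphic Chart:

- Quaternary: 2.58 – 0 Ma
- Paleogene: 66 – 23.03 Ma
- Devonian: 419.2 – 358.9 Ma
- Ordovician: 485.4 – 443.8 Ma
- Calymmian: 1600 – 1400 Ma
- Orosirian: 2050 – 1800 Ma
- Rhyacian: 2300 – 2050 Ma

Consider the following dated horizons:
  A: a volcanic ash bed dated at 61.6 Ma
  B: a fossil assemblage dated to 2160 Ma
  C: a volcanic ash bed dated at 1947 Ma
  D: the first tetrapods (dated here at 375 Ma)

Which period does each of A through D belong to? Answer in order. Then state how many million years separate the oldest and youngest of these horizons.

A — Paleogene; B — Rhyacian; C — Orosirian; D — Devonian; span 2098.4 million years

Match each age against the start–end ranges in the excerpt: A = 61.6 Ma → Paleogene (66–23.03); B = 2160 Ma → Rhyacian (2300–2050); C = 1947 Ma → Orosirian (2050–1800); D = 375 Ma → Devonian (419.2–358.9).
The largest age is 2160 Ma and the smallest is 61.6 Ma; their difference is 2098.4 Myr.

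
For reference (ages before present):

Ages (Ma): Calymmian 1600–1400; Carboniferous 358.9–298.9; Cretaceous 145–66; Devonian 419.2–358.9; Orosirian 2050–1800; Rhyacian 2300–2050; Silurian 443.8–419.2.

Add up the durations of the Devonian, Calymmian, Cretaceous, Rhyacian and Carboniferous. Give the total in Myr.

Each duration: Devonian = 60.3; Calymmian = 200; Cretaceous = 79; Rhyacian = 250; Carboniferous = 60.
Sum: 60.3 + 200 + 79 + 250 + 60 = 649.3 Myr.

649.3 million years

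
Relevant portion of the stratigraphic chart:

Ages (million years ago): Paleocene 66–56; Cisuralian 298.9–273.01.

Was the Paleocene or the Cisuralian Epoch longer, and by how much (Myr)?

Cisuralian, by 15.89 million years

Paleocene: 66 − 56 = 10 Myr.
Cisuralian: 298.9 − 273.01 = 25.89 Myr.
Difference: 25.89 − 10 = 15.89 Myr, so the Cisuralian was longer.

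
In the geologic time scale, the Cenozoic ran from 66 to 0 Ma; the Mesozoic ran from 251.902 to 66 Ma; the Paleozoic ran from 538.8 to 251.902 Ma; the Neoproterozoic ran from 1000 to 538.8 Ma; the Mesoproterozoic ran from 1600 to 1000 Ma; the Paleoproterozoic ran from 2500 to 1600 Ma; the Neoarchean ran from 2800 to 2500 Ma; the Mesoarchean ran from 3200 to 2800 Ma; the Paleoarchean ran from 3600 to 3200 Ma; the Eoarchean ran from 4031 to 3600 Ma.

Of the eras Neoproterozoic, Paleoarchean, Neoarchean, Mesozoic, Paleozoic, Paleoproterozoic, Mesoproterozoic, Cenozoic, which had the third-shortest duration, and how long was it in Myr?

Durations: Neoproterozoic 461.2; Paleoarchean 400; Neoarchean 300; Mesozoic 185.902; Paleozoic 286.898; Paleoproterozoic 900; Mesoproterozoic 600; Cenozoic 66 Myr.
Sorted shortest-first: Cenozoic (66), Mesozoic (185.902), Paleozoic (286.898), Neoarchean (300), Paleoarchean (400), Neoproterozoic (461.2), Mesoproterozoic (600), Paleoproterozoic (900).
The third shortest is Paleozoic at 286.898 Myr.

Paleozoic, 286.898 million years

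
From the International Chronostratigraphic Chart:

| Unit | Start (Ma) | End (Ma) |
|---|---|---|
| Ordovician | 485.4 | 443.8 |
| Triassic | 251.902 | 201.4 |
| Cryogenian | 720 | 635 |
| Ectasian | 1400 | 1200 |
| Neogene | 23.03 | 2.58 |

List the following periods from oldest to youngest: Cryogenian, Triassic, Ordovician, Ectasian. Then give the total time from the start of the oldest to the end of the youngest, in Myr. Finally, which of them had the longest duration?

Ectasian, Cryogenian, Ordovician, Triassic; total span 1198.6 Myr; longest is Ectasian

Start ages (Ma): Ectasian 1400, Cryogenian 720, Ordovician 485.4, Triassic 251.902.
Ordered oldest to youngest: Ectasian, Cryogenian, Ordovician, Triassic.
Span = 1400 − 201.4 = 1198.6 Myr.
Durations: Ordovician 41.6, Ectasian 200, Triassic 50.502, Cryogenian 85 → longest is Ectasian (200 Myr).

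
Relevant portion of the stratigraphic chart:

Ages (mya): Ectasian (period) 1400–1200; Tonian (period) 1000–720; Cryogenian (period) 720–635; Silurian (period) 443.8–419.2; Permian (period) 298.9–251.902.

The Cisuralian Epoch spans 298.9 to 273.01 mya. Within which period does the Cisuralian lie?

Permian

The Cisuralian (298.9–273.01 Ma) lies entirely within 298.9–251.902 Ma, the Permian Period.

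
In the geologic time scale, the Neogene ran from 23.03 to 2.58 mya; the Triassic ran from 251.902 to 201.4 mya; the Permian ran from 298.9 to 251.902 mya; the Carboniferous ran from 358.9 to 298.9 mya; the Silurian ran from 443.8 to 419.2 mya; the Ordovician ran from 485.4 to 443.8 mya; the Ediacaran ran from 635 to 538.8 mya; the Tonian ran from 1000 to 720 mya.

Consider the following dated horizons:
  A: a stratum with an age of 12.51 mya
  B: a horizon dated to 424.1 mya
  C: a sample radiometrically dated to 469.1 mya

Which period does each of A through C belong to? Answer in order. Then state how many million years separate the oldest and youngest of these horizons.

Match each age against the start–end ranges in the excerpt: A = 12.51 Ma → Neogene (23.03–2.58); B = 424.1 Ma → Silurian (443.8–419.2); C = 469.1 Ma → Ordovician (485.4–443.8).
The largest age is 469.1 Ma and the smallest is 12.51 Ma; their difference is 456.59 Myr.

A — Neogene; B — Silurian; C — Ordovician; span 456.59 million years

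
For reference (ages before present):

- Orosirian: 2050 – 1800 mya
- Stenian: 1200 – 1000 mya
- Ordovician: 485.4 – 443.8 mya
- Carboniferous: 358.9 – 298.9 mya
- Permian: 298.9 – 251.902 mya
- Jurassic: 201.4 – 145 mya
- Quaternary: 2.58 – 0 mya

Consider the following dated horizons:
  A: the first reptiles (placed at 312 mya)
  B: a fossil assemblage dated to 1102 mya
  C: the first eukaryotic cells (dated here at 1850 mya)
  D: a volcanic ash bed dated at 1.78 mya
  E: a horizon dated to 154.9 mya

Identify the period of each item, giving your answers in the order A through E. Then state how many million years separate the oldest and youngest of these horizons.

Match each age against the start–end ranges in the excerpt: A = 312 Ma → Carboniferous (358.9–298.9); B = 1102 Ma → Stenian (1200–1000); C = 1850 Ma → Orosirian (2050–1800); D = 1.78 Ma → Quaternary (2.58–0); E = 154.9 Ma → Jurassic (201.4–145).
The largest age is 1850 Ma and the smallest is 1.78 Ma; their difference is 1848.22 Myr.

A — Carboniferous; B — Stenian; C — Orosirian; D — Quaternary; E — Jurassic; span 1848.22 million years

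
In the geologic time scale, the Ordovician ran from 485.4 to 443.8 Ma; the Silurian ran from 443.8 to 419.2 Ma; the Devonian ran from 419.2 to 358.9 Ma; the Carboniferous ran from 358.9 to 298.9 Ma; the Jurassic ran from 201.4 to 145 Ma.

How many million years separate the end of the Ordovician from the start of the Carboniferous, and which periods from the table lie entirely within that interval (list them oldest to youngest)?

End of Ordovician = 443.8 Ma; start of Carboniferous = 358.9 Ma.
Gap = 443.8 − 358.9 = 84.9 Myr.
Periods wholly inside 443.8–358.9 Ma: Silurian (443.8–419.2), Devonian (419.2–358.9).

84.9 million years; Silurian, Devonian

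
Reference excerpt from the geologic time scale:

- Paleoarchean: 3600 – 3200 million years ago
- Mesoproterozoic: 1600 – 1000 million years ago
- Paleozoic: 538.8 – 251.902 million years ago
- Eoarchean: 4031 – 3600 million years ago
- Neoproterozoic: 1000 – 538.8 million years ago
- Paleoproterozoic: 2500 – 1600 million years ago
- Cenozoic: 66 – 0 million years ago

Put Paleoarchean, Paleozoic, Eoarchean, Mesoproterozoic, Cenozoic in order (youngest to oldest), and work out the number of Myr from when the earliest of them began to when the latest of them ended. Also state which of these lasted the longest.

Cenozoic, Paleozoic, Mesoproterozoic, Paleoarchean, Eoarchean; total span 4031 Myr; longest is Mesoproterozoic

From the excerpt: Paleoarchean 3600–3200; Paleozoic 538.8–251.902; Eoarchean 4031–3600; Mesoproterozoic 1600–1000; Cenozoic 66–0 (Ma).
Larger Ma is earlier, so the oldest is Eoarchean and the youngest is Cenozoic; youngest to oldest: Cenozoic, Paleozoic, Mesoproterozoic, Paleoarchean, Eoarchean.
Oldest start 4031 minus youngest end 0 gives 4031 Myr overall.
Individual lengths (start − end): Cenozoic 66; Paleoarchean 400; Eoarchean 431; Mesoproterozoic 600; Paleozoic 286.898. The largest is Mesoproterozoic at 600 Myr.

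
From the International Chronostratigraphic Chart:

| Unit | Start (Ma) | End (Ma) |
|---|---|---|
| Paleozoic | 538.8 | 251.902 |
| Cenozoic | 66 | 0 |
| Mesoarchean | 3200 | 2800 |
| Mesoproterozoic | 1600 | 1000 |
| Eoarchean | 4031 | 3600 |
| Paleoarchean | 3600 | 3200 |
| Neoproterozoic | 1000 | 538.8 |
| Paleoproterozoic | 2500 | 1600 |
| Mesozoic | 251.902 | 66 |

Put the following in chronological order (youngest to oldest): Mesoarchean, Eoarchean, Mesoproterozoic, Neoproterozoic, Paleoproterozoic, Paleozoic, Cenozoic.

Cenozoic, Paleozoic, Neoproterozoic, Mesoproterozoic, Paleoproterozoic, Mesoarchean, Eoarchean

Sorting by start age (ascending Ma, since larger Ma = older): Cenozoic start 66, Paleozoic start 538.8, Neoproterozoic start 1000, Mesoproterozoic start 1600, Paleoproterozoic start 2500, Mesoarchean start 3200, Eoarchean start 4031.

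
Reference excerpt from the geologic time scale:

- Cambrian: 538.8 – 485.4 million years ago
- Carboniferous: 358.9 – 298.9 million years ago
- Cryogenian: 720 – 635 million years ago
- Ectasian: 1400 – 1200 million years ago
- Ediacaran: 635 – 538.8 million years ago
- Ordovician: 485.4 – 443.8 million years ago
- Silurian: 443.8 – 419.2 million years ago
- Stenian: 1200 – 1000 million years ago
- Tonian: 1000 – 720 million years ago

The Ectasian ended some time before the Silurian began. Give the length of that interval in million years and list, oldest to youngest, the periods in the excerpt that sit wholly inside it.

756.2 million years; Stenian, Tonian, Cryogenian, Ediacaran, Cambrian, Ordovician

End of Ectasian = 1200 Ma; start of Silurian = 443.8 Ma.
Gap = 1200 − 443.8 = 756.2 Myr.
Periods wholly inside 1200–443.8 Ma: Stenian (1200–1000), Tonian (1000–720), Cryogenian (720–635), Ediacaran (635–538.8), Cambrian (538.8–485.4), Ordovician (485.4–443.8).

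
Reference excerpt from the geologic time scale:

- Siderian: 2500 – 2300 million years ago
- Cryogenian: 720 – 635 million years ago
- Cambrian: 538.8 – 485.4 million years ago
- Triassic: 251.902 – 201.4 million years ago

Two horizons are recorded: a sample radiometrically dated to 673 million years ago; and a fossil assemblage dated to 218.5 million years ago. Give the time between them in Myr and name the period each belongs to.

Elapsed time: 673 − 218.5 = 454.5 Myr.
673 Ma lies within 720–635 Ma: Cryogenian.
218.5 Ma lies within 251.902–201.4 Ma: Triassic.

454.5 million years apart; the first in the Cryogenian, the second in the Triassic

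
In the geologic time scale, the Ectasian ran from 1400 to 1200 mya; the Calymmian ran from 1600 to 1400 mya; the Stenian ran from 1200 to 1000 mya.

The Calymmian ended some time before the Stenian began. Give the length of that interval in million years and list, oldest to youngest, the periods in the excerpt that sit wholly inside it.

200 million years; Ectasian

The Calymmian closes at 1400 Ma and the Stenian opens at 1200 Ma, so the interval is 1400 − 1200 = 200 Myr.
A period fits inside if it starts at or after 1400 Ma and ends at or before 1200 Ma; oldest first that gives Ectasian.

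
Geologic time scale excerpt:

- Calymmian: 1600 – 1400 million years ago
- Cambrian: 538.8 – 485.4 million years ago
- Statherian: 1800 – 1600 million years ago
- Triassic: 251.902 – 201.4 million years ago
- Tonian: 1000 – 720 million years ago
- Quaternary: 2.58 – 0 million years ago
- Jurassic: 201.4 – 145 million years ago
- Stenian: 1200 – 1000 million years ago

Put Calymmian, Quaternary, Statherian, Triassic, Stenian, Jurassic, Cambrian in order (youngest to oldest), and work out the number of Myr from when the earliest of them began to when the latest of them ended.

Quaternary, Jurassic, Triassic, Cambrian, Stenian, Calymmian, Statherian; total span 1800 Myr

Start ages (Ma): Statherian 1800, Calymmian 1600, Stenian 1200, Cambrian 538.8, Triassic 251.902, Jurassic 201.4, Quaternary 2.58.
Ordered youngest to oldest: Quaternary, Jurassic, Triassic, Cambrian, Stenian, Calymmian, Statherian.
Span = 1800 − 0 = 1800 Myr.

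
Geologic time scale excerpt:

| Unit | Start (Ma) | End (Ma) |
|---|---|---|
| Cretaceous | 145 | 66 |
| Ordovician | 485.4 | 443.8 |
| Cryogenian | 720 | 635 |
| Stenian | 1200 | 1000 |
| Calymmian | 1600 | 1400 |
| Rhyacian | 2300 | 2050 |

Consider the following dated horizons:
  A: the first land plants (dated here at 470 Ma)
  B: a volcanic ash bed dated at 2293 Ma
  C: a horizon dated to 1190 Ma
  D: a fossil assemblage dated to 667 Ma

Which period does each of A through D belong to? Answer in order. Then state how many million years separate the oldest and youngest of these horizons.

Match each age against the start–end ranges in the excerpt: A = 470 Ma → Ordovician (485.4–443.8); B = 2293 Ma → Rhyacian (2300–2050); C = 1190 Ma → Stenian (1200–1000); D = 667 Ma → Cryogenian (720–635).
The largest age is 2293 Ma and the smallest is 470 Ma; their difference is 1823 Myr.

A — Ordovician; B — Rhyacian; C — Stenian; D — Cryogenian; span 1823 million years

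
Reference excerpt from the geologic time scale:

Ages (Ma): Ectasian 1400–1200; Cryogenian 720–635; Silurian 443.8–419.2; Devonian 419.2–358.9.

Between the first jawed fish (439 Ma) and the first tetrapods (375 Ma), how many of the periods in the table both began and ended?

The older date is 439 Ma and the younger is 375 Ma.
No period both begins after 439 Ma and ends before 375 Ma, so the count is 0.

0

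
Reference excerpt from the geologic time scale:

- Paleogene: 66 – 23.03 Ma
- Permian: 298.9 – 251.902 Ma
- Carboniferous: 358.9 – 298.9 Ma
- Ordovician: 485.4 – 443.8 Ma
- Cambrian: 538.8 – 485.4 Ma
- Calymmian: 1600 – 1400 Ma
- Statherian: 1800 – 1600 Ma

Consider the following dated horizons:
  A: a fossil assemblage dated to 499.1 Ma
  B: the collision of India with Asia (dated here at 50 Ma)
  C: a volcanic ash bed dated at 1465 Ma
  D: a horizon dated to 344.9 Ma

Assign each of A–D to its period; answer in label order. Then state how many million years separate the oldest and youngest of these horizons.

A: 499.1 Ma lies in 538.8–485.4 Ma, so Cambrian.
B: 50 Ma lies in 66–23.03 Ma, so Paleogene.
C: 1465 Ma lies in 1600–1400 Ma, so Calymmian.
D: 344.9 Ma lies in 358.9–298.9 Ma, so Carboniferous.
Oldest = 1465 Ma, youngest = 50 Ma → span 1415 Myr.

A — Cambrian; B — Paleogene; C — Calymmian; D — Carboniferous; span 1415 million years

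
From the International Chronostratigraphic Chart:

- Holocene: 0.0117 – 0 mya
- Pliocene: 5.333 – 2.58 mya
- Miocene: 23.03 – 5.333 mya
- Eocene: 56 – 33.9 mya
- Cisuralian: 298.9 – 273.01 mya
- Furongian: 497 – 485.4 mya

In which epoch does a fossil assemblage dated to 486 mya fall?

Furongian

486 Ma lies between 497 and 485.4 Ma, so it falls in the Furongian.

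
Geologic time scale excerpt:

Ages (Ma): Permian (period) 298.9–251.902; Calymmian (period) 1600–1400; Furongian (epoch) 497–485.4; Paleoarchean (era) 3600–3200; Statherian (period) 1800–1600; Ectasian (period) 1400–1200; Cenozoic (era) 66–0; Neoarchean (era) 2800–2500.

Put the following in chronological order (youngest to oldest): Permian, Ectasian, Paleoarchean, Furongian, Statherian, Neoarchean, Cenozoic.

Cenozoic → Permian → Furongian → Ectasian → Statherian → Neoarchean → Paleoarchean

Read off each span (Ma): Permian 298.9–251.902; Ectasian 1400–1200; Paleoarchean 3600–3200; Furongian 497–485.4; Statherian 1800–1600; Neoarchean 2800–2500; Cenozoic 66–0.
Larger Ma is older, so oldest→youngest is Paleoarchean, Neoarchean, Statherian, Ectasian, Furongian, Permian, Cenozoic; reverse it for youngest→oldest.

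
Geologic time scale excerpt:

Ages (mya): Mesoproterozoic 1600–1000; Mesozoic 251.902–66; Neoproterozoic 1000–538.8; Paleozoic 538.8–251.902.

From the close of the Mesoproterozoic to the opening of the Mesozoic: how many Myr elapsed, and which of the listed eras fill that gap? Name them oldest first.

End of Mesoproterozoic = 1000 Ma; start of Mesozoic = 251.902 Ma.
Gap = 1000 − 251.902 = 748.098 Myr.
Eras wholly inside 1000–251.902 Ma: Neoproterozoic (1000–538.8), Paleozoic (538.8–251.902).

748.098 million years; Neoproterozoic, Paleozoic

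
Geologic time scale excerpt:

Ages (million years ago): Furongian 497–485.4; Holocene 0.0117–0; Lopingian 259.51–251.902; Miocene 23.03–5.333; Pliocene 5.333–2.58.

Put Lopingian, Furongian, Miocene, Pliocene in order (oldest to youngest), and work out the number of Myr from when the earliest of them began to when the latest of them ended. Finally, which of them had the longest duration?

From the excerpt: Lopingian 259.51–251.902; Furongian 497–485.4; Miocene 23.03–5.333; Pliocene 5.333–2.58 (Ma).
Larger Ma is earlier, so the oldest is Furongian and the youngest is Pliocene; oldest to youngest: Furongian, Lopingian, Miocene, Pliocene.
Oldest start 497 minus youngest end 2.58 gives 494.42 Myr overall.
Individual lengths (start − end): Furongian 11.6; Pliocene 2.753; Lopingian 7.608; Miocene 17.697. The largest is Miocene at 17.697 Myr.

Furongian, Lopingian, Miocene, Pliocene; total span 494.42 Myr; longest is Miocene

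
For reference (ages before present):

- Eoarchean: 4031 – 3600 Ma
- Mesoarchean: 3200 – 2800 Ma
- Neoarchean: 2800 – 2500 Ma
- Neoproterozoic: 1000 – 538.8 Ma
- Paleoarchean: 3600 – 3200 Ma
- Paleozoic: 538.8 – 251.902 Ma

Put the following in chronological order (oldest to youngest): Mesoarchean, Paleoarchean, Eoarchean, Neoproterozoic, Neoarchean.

Sorting by start age (descending Ma, since larger Ma = older): Eoarchean began 4031, Paleoarchean began 3600, Mesoarchean began 3200, Neoarchean began 2800, Neoproterozoic began 1000.

Eoarchean, then Paleoarchean, then Mesoarchean, then Neoarchean, then Neoproterozoic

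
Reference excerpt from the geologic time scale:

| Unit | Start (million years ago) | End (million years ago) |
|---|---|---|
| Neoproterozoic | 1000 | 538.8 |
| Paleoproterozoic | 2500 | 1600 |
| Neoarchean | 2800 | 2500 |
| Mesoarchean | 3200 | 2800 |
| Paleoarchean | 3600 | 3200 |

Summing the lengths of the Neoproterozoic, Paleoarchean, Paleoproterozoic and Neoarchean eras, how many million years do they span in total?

Each duration: Neoproterozoic = 461.2; Paleoarchean = 400; Paleoproterozoic = 900; Neoarchean = 300.
Sum: 461.2 + 400 + 900 + 300 = 2061.2 Myr.

2061.2 million years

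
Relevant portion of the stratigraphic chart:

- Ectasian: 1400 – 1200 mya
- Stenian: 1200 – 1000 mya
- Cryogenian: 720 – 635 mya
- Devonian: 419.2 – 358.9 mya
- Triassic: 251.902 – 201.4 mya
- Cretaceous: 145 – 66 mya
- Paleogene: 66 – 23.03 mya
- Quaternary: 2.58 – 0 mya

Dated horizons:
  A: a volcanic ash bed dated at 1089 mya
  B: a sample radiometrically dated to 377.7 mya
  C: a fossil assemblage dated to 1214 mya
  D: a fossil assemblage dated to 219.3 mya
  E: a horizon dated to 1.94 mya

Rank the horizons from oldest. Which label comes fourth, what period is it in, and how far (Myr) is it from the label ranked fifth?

D, in the Triassic; 217.36 million years to E

Larger Ma means older, so oldest first: C 1214 > A 1089 > B 377.7 > D 219.3 > E 1.94.
Counting 4 along gives D (219.3 Ma); the excerpt puts that inside the Triassic, 251.902–201.4 Ma.
Next in line is E (1.94 Ma), and 219.3 − 1.94 = 217.36 Myr.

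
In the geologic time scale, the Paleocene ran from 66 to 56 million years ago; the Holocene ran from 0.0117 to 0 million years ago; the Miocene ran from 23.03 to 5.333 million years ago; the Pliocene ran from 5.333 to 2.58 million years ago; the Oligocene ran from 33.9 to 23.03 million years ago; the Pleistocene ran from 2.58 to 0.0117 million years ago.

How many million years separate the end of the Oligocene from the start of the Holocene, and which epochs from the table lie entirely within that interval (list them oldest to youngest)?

End of Oligocene = 23.03 Ma; start of Holocene = 0.0117 Ma.
Gap = 23.03 − 0.0117 = 23.0183 Myr.
Epochs wholly inside 23.03–0.0117 Ma: Miocene (23.03–5.333), Pliocene (5.333–2.58), Pleistocene (2.58–0.0117).

23.0183 million years; Miocene, Pliocene, Pleistocene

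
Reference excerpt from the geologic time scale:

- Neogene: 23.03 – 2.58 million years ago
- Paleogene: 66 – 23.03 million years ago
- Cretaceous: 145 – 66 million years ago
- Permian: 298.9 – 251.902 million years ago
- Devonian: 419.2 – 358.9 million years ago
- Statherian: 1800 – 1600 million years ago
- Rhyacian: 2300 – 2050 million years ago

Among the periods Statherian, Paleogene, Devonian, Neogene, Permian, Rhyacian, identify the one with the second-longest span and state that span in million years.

Start − end for each: Statherian 1800 − 1600 = 200; Paleogene 66 − 23.03 = 42.97; Devonian 419.2 − 358.9 = 60.3; Neogene 23.03 − 2.58 = 20.45; Permian 298.9 − 251.902 = 46.998; Rhyacian 2300 − 2050 = 250.
Ranking these from longest: Rhyacian > Statherian > Devonian > Permian > Paleogene > Neogene.
Position 2 in that ranking is Statherian, which lasted 200 Myr.

Statherian, 200 million years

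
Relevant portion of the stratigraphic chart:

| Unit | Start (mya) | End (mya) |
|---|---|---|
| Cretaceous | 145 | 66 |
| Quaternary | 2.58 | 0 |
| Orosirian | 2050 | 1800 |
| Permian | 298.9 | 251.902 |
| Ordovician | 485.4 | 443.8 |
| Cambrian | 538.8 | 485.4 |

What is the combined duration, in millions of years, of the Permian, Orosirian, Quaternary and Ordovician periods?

Duration is start − end for each: (298.9 − 251.902) + (2050 − 1800) + (2.58 − 0) + (485.4 − 443.8).
That is 46.998 + 250 + 2.58 + 41.6, which totals 341.178 million years.

341.178 million years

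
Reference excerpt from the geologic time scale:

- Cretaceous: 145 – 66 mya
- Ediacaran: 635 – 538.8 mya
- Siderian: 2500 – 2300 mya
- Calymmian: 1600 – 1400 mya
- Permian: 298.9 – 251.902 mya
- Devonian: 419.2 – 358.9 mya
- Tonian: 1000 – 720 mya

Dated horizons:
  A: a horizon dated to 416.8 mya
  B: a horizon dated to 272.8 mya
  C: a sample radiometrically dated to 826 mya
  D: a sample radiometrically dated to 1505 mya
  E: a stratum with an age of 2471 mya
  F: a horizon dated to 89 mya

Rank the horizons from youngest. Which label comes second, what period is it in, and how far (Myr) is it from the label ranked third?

B, in the Permian; 144 million years to A

Sorted youngest-first by Ma: F (89), B (272.8), A (416.8), C (826), D (1505), E (2471).
The second youngest is B at 272.8 Ma, which lies in 298.9–251.902 Ma: the Permian.
The third youngest is A at 416.8 Ma; separation = |272.8 − 416.8| = 144 Myr.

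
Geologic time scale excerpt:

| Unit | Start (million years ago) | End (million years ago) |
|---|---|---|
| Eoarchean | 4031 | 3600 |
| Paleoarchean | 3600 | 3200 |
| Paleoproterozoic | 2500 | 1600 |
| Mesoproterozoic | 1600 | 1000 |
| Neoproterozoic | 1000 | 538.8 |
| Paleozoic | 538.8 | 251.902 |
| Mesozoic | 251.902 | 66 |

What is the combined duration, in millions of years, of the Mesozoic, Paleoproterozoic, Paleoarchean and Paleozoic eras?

Each duration: Mesozoic = 185.902; Paleoproterozoic = 900; Paleoarchean = 400; Paleozoic = 286.898.
Sum: 185.902 + 900 + 400 + 286.898 = 1772.8 Myr.

1772.8 million years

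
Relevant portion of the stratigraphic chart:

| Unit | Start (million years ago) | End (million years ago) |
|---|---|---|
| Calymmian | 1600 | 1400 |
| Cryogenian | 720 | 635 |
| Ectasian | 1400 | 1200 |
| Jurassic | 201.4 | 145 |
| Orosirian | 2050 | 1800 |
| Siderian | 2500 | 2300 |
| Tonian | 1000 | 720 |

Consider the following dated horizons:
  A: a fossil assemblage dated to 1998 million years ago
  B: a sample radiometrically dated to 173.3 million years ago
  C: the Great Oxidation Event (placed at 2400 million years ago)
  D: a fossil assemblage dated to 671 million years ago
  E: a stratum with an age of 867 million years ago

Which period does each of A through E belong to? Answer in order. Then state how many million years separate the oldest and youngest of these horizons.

A — Orosirian; B — Jurassic; C — Siderian; D — Cryogenian; E — Tonian; span 2226.7 million years

Match each age against the start–end ranges in the excerpt: A = 1998 Ma → Orosirian (2050–1800); B = 173.3 Ma → Jurassic (201.4–145); C = 2400 Ma → Siderian (2500–2300); D = 671 Ma → Cryogenian (720–635); E = 867 Ma → Tonian (1000–720).
The largest age is 2400 Ma and the smallest is 173.3 Ma; their difference is 2226.7 Myr.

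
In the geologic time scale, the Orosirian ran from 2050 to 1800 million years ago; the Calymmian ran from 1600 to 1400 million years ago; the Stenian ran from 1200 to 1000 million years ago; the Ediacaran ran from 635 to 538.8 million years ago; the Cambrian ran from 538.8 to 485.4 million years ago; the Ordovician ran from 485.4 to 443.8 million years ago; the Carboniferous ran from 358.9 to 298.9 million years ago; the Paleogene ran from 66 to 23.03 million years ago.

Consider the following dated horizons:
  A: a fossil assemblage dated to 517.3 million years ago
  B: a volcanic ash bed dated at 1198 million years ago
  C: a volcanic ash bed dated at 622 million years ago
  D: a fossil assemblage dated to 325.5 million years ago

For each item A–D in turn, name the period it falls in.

A — Cambrian; B — Stenian; C — Ediacaran; D — Carboniferous

A: 517.3 Ma lies in 538.8–485.4 Ma, so Cambrian.
B: 1198 Ma lies in 1200–1000 Ma, so Stenian.
C: 622 Ma lies in 635–538.8 Ma, so Ediacaran.
D: 325.5 Ma lies in 358.9–298.9 Ma, so Carboniferous.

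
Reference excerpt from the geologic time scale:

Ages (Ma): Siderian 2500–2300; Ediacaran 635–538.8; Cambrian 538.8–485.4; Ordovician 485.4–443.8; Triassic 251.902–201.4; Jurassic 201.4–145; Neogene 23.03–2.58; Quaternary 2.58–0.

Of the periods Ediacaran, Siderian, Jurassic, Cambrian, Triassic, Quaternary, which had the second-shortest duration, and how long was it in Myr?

Triassic, 50.502 million years

Start − end for each: Ediacaran 635 − 538.8 = 96.2; Siderian 2500 − 2300 = 200; Jurassic 201.4 − 145 = 56.4; Cambrian 538.8 − 485.4 = 53.4; Triassic 251.902 − 201.4 = 50.502; Quaternary 2.58 − 0 = 2.58.
Ranking these from shortest: Quaternary < Triassic < Cambrian < Jurassic < Ediacaran < Siderian.
Position 2 in that ranking is Triassic, which lasted 50.502 Myr.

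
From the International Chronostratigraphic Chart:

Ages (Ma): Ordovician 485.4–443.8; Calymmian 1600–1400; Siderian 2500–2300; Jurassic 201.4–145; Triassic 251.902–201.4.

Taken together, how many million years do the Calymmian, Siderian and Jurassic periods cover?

Each duration: Calymmian = 200; Siderian = 200; Jurassic = 56.4.
Sum: 200 + 200 + 56.4 = 456.4 Myr.

456.4 million years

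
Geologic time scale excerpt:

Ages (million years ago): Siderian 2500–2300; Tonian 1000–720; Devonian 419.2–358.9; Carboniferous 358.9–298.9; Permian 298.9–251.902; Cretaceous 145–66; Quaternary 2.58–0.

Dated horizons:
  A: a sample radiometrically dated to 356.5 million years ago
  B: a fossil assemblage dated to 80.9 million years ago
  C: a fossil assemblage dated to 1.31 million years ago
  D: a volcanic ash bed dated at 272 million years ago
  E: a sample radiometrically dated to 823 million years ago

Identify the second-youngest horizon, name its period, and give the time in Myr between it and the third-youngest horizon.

Sorted youngest-first by Ma: C (1.31), B (80.9), D (272), A (356.5), E (823).
The second youngest is B at 80.9 Ma, which lies in 145–66 Ma: the Cretaceous.
The third youngest is D at 272 Ma; separation = |80.9 − 272| = 191.1 Myr.

B, in the Cretaceous; 191.1 million years to D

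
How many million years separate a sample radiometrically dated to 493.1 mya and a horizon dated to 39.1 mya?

493.1 − 39.1 = 454 million years.

454 million years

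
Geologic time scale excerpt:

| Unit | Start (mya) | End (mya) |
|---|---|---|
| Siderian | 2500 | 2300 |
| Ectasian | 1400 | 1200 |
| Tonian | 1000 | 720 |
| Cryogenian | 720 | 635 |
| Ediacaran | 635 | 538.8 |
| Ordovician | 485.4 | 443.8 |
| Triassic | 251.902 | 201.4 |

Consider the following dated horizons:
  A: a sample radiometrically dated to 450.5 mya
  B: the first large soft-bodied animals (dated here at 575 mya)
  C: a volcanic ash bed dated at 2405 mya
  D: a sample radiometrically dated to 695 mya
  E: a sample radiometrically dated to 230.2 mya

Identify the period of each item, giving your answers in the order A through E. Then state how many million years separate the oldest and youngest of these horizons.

Match each age against the start–end ranges in the excerpt: A = 450.5 Ma → Ordovician (485.4–443.8); B = 575 Ma → Ediacaran (635–538.8); C = 2405 Ma → Siderian (2500–2300); D = 695 Ma → Cryogenian (720–635); E = 230.2 Ma → Triassic (251.902–201.4).
The largest age is 2405 Ma and the smallest is 230.2 Ma; their difference is 2174.8 Myr.

A — Ordovician; B — Ediacaran; C — Siderian; D — Cryogenian; E — Triassic; span 2174.8 million years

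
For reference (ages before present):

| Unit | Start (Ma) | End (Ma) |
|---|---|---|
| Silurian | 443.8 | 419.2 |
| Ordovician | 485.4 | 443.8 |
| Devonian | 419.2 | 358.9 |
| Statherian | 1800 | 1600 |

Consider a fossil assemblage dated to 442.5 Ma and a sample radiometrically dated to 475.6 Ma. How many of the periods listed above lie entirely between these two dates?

0

The older date is 475.6 Ma and the younger is 442.5 Ma.
No period both begins after 475.6 Ma and ends before 442.5 Ma, so the count is 0.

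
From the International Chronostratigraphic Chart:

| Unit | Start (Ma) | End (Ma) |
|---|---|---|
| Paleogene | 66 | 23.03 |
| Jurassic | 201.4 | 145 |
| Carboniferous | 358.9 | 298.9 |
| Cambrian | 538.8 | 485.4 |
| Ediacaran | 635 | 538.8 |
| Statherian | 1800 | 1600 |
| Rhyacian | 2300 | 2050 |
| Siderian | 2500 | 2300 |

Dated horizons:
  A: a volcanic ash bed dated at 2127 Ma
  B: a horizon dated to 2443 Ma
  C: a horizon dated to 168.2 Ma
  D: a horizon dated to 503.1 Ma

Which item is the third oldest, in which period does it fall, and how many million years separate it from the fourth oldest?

D, in the Cambrian; 334.9 million years to C

Sorted oldest-first by Ma: B (2443), A (2127), D (503.1), C (168.2).
The third oldest is D at 503.1 Ma, which lies in 538.8–485.4 Ma: the Cambrian.
The fourth oldest is C at 168.2 Ma; separation = |503.1 − 168.2| = 334.9 Myr.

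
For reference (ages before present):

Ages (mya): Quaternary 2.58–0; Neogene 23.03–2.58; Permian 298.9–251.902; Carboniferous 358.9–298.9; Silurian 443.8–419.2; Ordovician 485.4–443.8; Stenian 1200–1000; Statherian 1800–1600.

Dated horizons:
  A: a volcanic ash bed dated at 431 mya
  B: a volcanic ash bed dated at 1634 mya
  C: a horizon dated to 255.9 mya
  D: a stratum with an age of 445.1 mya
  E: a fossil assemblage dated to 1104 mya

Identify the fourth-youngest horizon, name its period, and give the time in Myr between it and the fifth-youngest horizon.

E, in the Stenian; 530 million years to B

Sorted youngest-first by Ma: C (255.9), A (431), D (445.1), E (1104), B (1634).
The fourth youngest is E at 1104 Ma, which lies in 1200–1000 Ma: the Stenian.
The fifth youngest is B at 1634 Ma; separation = |1104 − 1634| = 530 Myr.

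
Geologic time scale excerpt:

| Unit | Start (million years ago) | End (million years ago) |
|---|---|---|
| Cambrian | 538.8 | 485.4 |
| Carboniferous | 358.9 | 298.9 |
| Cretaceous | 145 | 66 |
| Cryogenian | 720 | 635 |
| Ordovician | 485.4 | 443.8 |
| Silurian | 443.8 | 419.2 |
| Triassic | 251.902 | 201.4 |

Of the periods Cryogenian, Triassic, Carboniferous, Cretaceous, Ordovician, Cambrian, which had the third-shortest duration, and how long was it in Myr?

Cambrian, 53.4 million years

Durations: Cryogenian 85; Triassic 50.502; Carboniferous 60; Cretaceous 79; Ordovician 41.6; Cambrian 53.4 Myr.
Sorted shortest-first: Ordovician (41.6), Triassic (50.502), Cambrian (53.4), Carboniferous (60), Cretaceous (79), Cryogenian (85).
The third shortest is Cambrian at 53.4 Myr.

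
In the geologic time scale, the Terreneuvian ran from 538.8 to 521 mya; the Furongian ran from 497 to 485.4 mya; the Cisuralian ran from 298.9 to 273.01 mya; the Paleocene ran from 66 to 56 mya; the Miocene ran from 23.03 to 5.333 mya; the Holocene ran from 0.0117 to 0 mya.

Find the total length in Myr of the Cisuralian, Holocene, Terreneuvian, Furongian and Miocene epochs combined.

Each duration: Cisuralian = 25.89; Holocene = 0.0117; Terreneuvian = 17.8; Furongian = 11.6; Miocene = 17.697.
Sum: 25.89 + 0.0117 + 17.8 + 11.6 + 17.697 = 72.9987 Myr.

72.9987 million years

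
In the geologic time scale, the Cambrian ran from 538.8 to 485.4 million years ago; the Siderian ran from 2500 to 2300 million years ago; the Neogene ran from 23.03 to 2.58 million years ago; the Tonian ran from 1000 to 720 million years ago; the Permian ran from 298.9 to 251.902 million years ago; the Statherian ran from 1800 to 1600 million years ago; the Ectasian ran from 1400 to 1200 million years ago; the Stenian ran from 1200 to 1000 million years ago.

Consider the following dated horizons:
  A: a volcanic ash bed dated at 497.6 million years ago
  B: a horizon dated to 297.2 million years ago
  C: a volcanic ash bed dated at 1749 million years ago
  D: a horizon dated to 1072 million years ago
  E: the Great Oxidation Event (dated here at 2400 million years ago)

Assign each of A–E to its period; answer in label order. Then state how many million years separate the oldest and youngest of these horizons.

Match each age against the start–end ranges in the excerpt: A = 497.6 Ma → Cambrian (538.8–485.4); B = 297.2 Ma → Permian (298.9–251.902); C = 1749 Ma → Statherian (1800–1600); D = 1072 Ma → Stenian (1200–1000); E = 2400 Ma → Siderian (2500–2300).
The largest age is 2400 Ma and the smallest is 297.2 Ma; their difference is 2102.8 Myr.

A — Cambrian; B — Permian; C — Statherian; D — Stenian; E — Siderian; span 2102.8 million years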